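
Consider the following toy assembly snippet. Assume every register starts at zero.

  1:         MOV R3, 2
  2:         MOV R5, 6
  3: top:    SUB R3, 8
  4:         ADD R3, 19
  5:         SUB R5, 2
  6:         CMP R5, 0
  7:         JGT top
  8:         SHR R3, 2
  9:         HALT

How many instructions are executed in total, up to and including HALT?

MOV R3, 2 → R3=2
MOV R5, 6 → R5=6
SUB R3, 8 → R3=2-8=-6
ADD R3, 19 → R3=(-6)+19=13
SUB R5, 2 → R5=6-2=4
CMP R5, 0  (cmp 4,0)
JGT top: taken
SUB R3, 8 → R3=13-8=5
ADD R3, 19 → R3=5+19=24
SUB R5, 2 → R5=4-2=2
CMP R5, 0  (cmp 2,0)
JGT top: taken
SUB R3, 8 → R3=24-8=16
ADD R3, 19 → R3=16+19=35
SUB R5, 2 → R5=2-2=0
CMP R5, 0  (cmp 0,0)
JGT top: not taken
SHR R3, 2 → R3=35>>2=8
halt.
Total executed instructions: 19.

19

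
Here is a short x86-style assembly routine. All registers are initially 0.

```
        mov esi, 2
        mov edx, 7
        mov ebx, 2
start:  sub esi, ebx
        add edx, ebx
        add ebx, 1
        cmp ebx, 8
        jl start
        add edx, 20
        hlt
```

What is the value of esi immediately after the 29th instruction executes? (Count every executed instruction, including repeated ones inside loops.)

-25

esi=2
edx=7
ebx=2
esi=2-2=0
edx=7+2=9
ebx=2+1=3
cmp ebx, 8  (cmp 3,8)
jl start: taken
esi=0-3=-3
edx=9+3=12
ebx=3+1=4
cmp ebx, 8  (cmp 4,8)
jl start: taken
esi=(-3)-4=-7
edx=12+4=16
ebx=4+1=5
cmp ebx, 8  (cmp 5,8)
jl start: taken
esi=(-7)-5=-12
edx=16+5=21
ebx=5+1=6
cmp ebx, 8  (cmp 6,8)
jl start: taken
esi=(-12)-6=-18
edx=21+6=27
ebx=6+1=7
cmp ebx, 8  (cmp 7,8)
jl start: taken
esi=(-18)-7=-25
After step 29: esi = -25.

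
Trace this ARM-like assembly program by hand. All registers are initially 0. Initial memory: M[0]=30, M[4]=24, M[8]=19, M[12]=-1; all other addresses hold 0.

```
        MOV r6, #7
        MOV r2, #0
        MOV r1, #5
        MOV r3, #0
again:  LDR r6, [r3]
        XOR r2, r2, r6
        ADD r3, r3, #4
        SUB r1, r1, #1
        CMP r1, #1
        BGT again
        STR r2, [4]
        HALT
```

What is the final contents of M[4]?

-22

r6=7
r2=0
r1=5
r3=0
r6=M[0]=30
r2=0^30=30
r3=0+4=4
r1=5-1=4
CMP r1, #1  (cmp 4,1)
BGT again: taken
r6=M[4]=24
r2=30^24=6
r3=4+4=8
r1=4-1=3
CMP r1, #1  (cmp 3,1)
BGT again: taken
r6=M[8]=19
r2=6^19=21
r3=8+4=12
r1=3-1=2
CMP r1, #1  (cmp 2,1)
BGT again: taken
r6=M[12]=-1
r2=21^(-1)=-22
r3=12+4=16
r1=2-1=1
CMP r1, #1  (cmp 1,1)
BGT again: not taken
STR r2, [4] → M[4]=-22
halt.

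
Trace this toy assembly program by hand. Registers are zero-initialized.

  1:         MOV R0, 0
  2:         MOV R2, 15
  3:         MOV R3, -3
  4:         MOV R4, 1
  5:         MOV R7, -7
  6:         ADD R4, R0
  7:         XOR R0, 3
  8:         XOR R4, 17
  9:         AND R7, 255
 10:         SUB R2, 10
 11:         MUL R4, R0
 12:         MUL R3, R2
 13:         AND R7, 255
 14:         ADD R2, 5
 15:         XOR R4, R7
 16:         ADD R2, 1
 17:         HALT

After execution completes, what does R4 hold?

MOV R0, 0 → R0=0
MOV R2, 15 → R2=15
MOV R3, -3 → R3=-3
MOV R4, 1 → R4=1
MOV R7, -7 → R7=-7
ADD R4, R0 → R4=1+0=1
XOR R0, 3 → R0=0^3=3
XOR R4, 17 → R4=1^17=16
AND R7, 255 → R7=(-7)&255=249
SUB R2, 10 → R2=15-10=5
MUL R4, R0 → R4=16*3=48
MUL R3, R2 → R3=(-3)*5=-15
AND R7, 255 → R7=249&255=249
ADD R2, 5 → R2=5+5=10
XOR R4, R7 → R4=48^249=201
ADD R2, 1 → R2=10+1=11
halt.

201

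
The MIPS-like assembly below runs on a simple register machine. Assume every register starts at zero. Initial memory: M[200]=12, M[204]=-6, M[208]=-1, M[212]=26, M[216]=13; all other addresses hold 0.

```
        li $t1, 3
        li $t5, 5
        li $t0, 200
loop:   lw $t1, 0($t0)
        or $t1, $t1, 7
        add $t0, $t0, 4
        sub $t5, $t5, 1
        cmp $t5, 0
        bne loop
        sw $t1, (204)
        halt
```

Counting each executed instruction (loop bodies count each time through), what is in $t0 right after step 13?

$t1=3
$t5=5
$t0=200
$t1=M[200]=12
$t1=12|7=15
$t0=200+4=204
$t5=5-1=4
cmp $t5, 0  (cmp 4,0)
bne loop: taken
$t1=M[204]=-6
$t1=(-6)|7=-1
$t0=204+4=208
$t5=4-1=3
After step 13: $t0 = 208.

208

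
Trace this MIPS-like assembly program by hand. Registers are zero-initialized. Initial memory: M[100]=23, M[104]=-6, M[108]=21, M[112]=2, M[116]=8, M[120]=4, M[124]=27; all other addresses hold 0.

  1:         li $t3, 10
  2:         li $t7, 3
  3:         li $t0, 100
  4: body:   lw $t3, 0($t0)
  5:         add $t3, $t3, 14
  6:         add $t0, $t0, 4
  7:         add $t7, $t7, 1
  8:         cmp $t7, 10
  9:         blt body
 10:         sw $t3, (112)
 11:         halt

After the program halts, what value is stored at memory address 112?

after li $t3, 10: $t3=10
after li $t7, 3: $t7=3
after li $t0, 100: $t0=100
after lw $t3, 0($t0): $t3=M[100]=23
after add $t3, $t3, 14: $t3=23+14=37
after add $t0, $t0, 4: $t0=100+4=104
after add $t7, $t7, 1: $t7=3+1=4
cmp $t7, 10  (cmp 4,10)
blt body: taken
after lw $t3, 0($t0): $t3=M[104]=-6
after add $t3, $t3, 14: $t3=(-6)+14=8
after add $t0, $t0, 4: $t0=104+4=108
after add $t7, $t7, 1: $t7=4+1=5
cmp $t7, 10  (cmp 5,10)
blt body: taken
after lw $t3, 0($t0): $t3=M[108]=21
after add $t3, $t3, 14: $t3=21+14=35
after add $t0, $t0, 4: $t0=108+4=112
after add $t7, $t7, 1: $t7=5+1=6
cmp $t7, 10  (cmp 6,10)
blt body: taken
after lw $t3, 0($t0): $t3=M[112]=2
after add $t3, $t3, 14: $t3=2+14=16
after add $t0, $t0, 4: $t0=112+4=116
after add $t7, $t7, 1: $t7=6+1=7
cmp $t7, 10  (cmp 7,10)
blt body: taken
after lw $t3, 0($t0): $t3=M[116]=8
after add $t3, $t3, 14: $t3=8+14=22
after add $t0, $t0, 4: $t0=116+4=120
after add $t7, $t7, 1: $t7=7+1=8
cmp $t7, 10  (cmp 8,10)
blt body: taken
after lw $t3, 0($t0): $t3=M[120]=4
after add $t3, $t3, 14: $t3=4+14=18
after add $t0, $t0, 4: $t0=120+4=124
after add $t7, $t7, 1: $t7=8+1=9
cmp $t7, 10  (cmp 9,10)
blt body: taken
after lw $t3, 0($t0): $t3=M[124]=27
after add $t3, $t3, 14: $t3=27+14=41
after add $t0, $t0, 4: $t0=124+4=128
after add $t7, $t7, 1: $t7=9+1=10
cmp $t7, 10  (cmp 10,10)
blt body: not taken
sw $t3, (112) → M[112]=41
halt.

41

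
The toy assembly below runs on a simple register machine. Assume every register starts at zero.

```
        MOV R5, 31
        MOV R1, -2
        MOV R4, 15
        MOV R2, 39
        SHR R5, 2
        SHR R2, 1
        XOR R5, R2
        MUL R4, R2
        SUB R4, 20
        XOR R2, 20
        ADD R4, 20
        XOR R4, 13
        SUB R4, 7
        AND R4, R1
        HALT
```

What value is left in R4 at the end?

264

R5=31
R1=-2
R4=15
R2=39
R5=31>>2=7
R2=39>>1=19
R5=7^19=20
R4=15*19=285
R4=285-20=265
R2=19^20=7
R4=265+20=285
R4=285^13=272
R4=272-7=265
R4=265&(-2)=264
halt.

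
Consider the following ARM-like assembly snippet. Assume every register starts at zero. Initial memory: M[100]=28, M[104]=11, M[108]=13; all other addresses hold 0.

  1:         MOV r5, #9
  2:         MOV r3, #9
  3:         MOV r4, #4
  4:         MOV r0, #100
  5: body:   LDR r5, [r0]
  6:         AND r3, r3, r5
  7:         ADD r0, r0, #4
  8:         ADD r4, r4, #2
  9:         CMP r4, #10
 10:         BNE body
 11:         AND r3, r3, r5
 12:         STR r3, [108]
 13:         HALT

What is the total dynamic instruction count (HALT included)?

25

MOV r5, #9 → r5=9
MOV r3, #9 → r3=9
MOV r4, #4 → r4=4
MOV r0, #100 → r0=100
LDR r5, [r0] → r5=M[100]=28
AND r3, r3, r5 → r3=9&28=8
ADD r0, r0, #4 → r0=100+4=104
ADD r4, r4, #2 → r4=4+2=6
CMP r4, #10  (cmp 6,10)
BNE body: taken
LDR r5, [r0] → r5=M[104]=11
AND r3, r3, r5 → r3=8&11=8
ADD r0, r0, #4 → r0=104+4=108
ADD r4, r4, #2 → r4=6+2=8
CMP r4, #10  (cmp 8,10)
BNE body: taken
LDR r5, [r0] → r5=M[108]=13
AND r3, r3, r5 → r3=8&13=8
ADD r0, r0, #4 → r0=108+4=112
ADD r4, r4, #2 → r4=8+2=10
CMP r4, #10  (cmp 10,10)
BNE body: not taken
AND r3, r3, r5 → r3=8&13=8
STR r3, [108] → M[108]=8
halt.
Total executed instructions: 25.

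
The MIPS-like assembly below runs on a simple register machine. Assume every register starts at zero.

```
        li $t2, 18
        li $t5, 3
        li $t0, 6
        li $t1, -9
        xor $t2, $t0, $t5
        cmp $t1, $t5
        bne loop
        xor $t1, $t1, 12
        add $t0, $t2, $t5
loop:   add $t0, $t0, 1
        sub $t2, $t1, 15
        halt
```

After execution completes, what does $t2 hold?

-24

after li $t2, 18: $t2=18
after li $t5, 3: $t5=3
after li $t0, 6: $t0=6
after li $t1, -9: $t1=-9
after xor $t2, $t0, $t5: $t2=6^3=5
cmp $t1, $t5  (cmp -9,3)
bne loop: taken
after add $t0, $t0, 1: $t0=6+1=7
after sub $t2, $t1, 15: $t2=(-9)-15=-24
halt.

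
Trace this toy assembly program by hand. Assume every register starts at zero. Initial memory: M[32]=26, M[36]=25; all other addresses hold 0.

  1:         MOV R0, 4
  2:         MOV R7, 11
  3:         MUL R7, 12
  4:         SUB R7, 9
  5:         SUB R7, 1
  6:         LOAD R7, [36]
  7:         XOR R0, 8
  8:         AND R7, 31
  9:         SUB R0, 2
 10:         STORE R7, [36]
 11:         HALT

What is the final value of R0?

10

MOV R0, 4 → R0=4
MOV R7, 11 → R7=11
MUL R7, 12 → R7=11*12=132
SUB R7, 9 → R7=132-9=123
SUB R7, 1 → R7=123-1=122
LOAD R7, [36] → R7=M[36]=25
XOR R0, 8 → R0=4^8=12
AND R7, 31 → R7=25&31=25
SUB R0, 2 → R0=12-2=10
STORE R7, [36] → M[36]=25
halt.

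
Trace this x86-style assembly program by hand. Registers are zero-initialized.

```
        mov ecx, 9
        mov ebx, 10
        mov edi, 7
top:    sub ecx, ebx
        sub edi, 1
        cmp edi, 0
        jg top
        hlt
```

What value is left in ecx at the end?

-61

ecx=9
ebx=10
edi=7
ecx=9-10=-1
edi=7-1=6
cmp edi, 0  (cmp 6,0)
jg top: taken
ecx=(-1)-10=-11
edi=6-1=5
cmp edi, 0  (cmp 5,0)
jg top: taken
ecx=(-11)-10=-21
edi=5-1=4
cmp edi, 0  (cmp 4,0)
jg top: taken
ecx=(-21)-10=-31
edi=4-1=3
cmp edi, 0  (cmp 3,0)
jg top: taken
ecx=(-31)-10=-41
edi=3-1=2
cmp edi, 0  (cmp 2,0)
jg top: taken
ecx=(-41)-10=-51
edi=2-1=1
cmp edi, 0  (cmp 1,0)
jg top: taken
ecx=(-51)-10=-61
edi=1-1=0
cmp edi, 0  (cmp 0,0)
jg top: not taken
halt.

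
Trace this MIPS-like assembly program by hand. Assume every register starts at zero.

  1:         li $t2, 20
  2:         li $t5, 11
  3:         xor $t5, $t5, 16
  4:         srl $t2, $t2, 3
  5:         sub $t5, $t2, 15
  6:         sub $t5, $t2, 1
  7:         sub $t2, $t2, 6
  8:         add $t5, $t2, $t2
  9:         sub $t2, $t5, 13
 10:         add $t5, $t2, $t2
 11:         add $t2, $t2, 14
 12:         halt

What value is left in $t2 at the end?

-7

li $t2, 20 → $t2=20
li $t5, 11 → $t5=11
xor $t5, $t5, 16 → $t5=11^16=27
srl $t2, $t2, 3 → $t2=20>>3=2
sub $t5, $t2, 15 → $t5=2-15=-13
sub $t5, $t2, 1 → $t5=2-1=1
sub $t2, $t2, 6 → $t2=2-6=-4
add $t5, $t2, $t2 → $t5=(-4)+(-4)=-8
sub $t2, $t5, 13 → $t2=(-8)-13=-21
add $t5, $t2, $t2 → $t5=(-21)+(-21)=-42
add $t2, $t2, 14 → $t2=(-21)+14=-7
halt.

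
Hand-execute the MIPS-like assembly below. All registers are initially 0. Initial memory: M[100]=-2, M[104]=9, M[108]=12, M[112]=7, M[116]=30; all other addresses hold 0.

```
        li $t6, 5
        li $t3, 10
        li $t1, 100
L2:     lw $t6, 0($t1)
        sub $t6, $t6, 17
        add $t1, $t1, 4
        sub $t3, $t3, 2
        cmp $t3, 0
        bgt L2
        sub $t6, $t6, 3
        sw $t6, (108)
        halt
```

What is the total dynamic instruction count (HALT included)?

36

li $t6, 5 → $t6=5
li $t3, 10 → $t3=10
li $t1, 100 → $t1=100
lw $t6, 0($t1) → $t6=M[100]=-2
sub $t6, $t6, 17 → $t6=(-2)-17=-19
add $t1, $t1, 4 → $t1=100+4=104
sub $t3, $t3, 2 → $t3=10-2=8
cmp $t3, 0  (cmp 8,0)
bgt L2: taken
lw $t6, 0($t1) → $t6=M[104]=9
sub $t6, $t6, 17 → $t6=9-17=-8
add $t1, $t1, 4 → $t1=104+4=108
sub $t3, $t3, 2 → $t3=8-2=6
cmp $t3, 0  (cmp 6,0)
bgt L2: taken
lw $t6, 0($t1) → $t6=M[108]=12
sub $t6, $t6, 17 → $t6=12-17=-5
add $t1, $t1, 4 → $t1=108+4=112
sub $t3, $t3, 2 → $t3=6-2=4
cmp $t3, 0  (cmp 4,0)
bgt L2: taken
lw $t6, 0($t1) → $t6=M[112]=7
sub $t6, $t6, 17 → $t6=7-17=-10
add $t1, $t1, 4 → $t1=112+4=116
sub $t3, $t3, 2 → $t3=4-2=2
cmp $t3, 0  (cmp 2,0)
bgt L2: taken
lw $t6, 0($t1) → $t6=M[116]=30
sub $t6, $t6, 17 → $t6=30-17=13
add $t1, $t1, 4 → $t1=116+4=120
sub $t3, $t3, 2 → $t3=2-2=0
cmp $t3, 0  (cmp 0,0)
bgt L2: not taken
sub $t6, $t6, 3 → $t6=13-3=10
sw $t6, (108) → M[108]=10
halt.
Total executed instructions: 36.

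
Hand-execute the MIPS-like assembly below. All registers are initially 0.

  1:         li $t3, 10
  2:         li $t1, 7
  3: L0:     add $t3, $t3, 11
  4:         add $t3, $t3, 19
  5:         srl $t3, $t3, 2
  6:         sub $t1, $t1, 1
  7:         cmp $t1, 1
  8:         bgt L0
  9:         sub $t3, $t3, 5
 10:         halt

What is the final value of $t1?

1

li $t3, 10 → $t3=10
li $t1, 7 → $t1=7
add $t3, $t3, 11 → $t3=10+11=21
add $t3, $t3, 19 → $t3=21+19=40
srl $t3, $t3, 2 → $t3=40>>2=10
sub $t1, $t1, 1 → $t1=7-1=6
cmp $t1, 1  (cmp 6,1)
bgt L0: taken
add $t3, $t3, 11 → $t3=10+11=21
add $t3, $t3, 19 → $t3=21+19=40
srl $t3, $t3, 2 → $t3=40>>2=10
sub $t1, $t1, 1 → $t1=6-1=5
cmp $t1, 1  (cmp 5,1)
bgt L0: taken
add $t3, $t3, 11 → $t3=10+11=21
add $t3, $t3, 19 → $t3=21+19=40
srl $t3, $t3, 2 → $t3=40>>2=10
sub $t1, $t1, 1 → $t1=5-1=4
cmp $t1, 1  (cmp 4,1)
bgt L0: taken
add $t3, $t3, 11 → $t3=10+11=21
add $t3, $t3, 19 → $t3=21+19=40
srl $t3, $t3, 2 → $t3=40>>2=10
sub $t1, $t1, 1 → $t1=4-1=3
cmp $t1, 1  (cmp 3,1)
bgt L0: taken
add $t3, $t3, 11 → $t3=10+11=21
add $t3, $t3, 19 → $t3=21+19=40
srl $t3, $t3, 2 → $t3=40>>2=10
sub $t1, $t1, 1 → $t1=3-1=2
cmp $t1, 1  (cmp 2,1)
bgt L0: taken
add $t3, $t3, 11 → $t3=10+11=21
add $t3, $t3, 19 → $t3=21+19=40
srl $t3, $t3, 2 → $t3=40>>2=10
sub $t1, $t1, 1 → $t1=2-1=1
cmp $t1, 1  (cmp 1,1)
bgt L0: not taken
sub $t3, $t3, 5 → $t3=10-5=5
halt.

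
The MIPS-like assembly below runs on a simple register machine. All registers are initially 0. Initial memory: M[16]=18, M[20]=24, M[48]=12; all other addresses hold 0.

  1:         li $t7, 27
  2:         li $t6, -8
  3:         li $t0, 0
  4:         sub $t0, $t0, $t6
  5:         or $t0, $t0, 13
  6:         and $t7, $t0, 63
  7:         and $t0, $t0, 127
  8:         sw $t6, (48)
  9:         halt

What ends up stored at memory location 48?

-8

$t7=27
$t6=-8
$t0=0
$t0=0-(-8)=8
$t0=8|13=13
$t7=13&63=13
$t0=13&127=13
sw $t6, (48) → M[48]=-8
halt.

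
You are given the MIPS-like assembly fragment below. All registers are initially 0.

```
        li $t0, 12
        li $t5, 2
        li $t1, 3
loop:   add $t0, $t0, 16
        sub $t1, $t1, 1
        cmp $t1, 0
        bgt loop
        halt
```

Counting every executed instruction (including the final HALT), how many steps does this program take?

after li $t0, 12: $t0=12
after li $t5, 2: $t5=2
after li $t1, 3: $t1=3
after add $t0, $t0, 16: $t0=12+16=28
after sub $t1, $t1, 1: $t1=3-1=2
cmp $t1, 0  (cmp 2,0)
bgt loop: taken
after add $t0, $t0, 16: $t0=28+16=44
after sub $t1, $t1, 1: $t1=2-1=1
cmp $t1, 0  (cmp 1,0)
bgt loop: taken
after add $t0, $t0, 16: $t0=44+16=60
after sub $t1, $t1, 1: $t1=1-1=0
cmp $t1, 0  (cmp 0,0)
bgt loop: not taken
halt.
Total executed instructions: 16.

16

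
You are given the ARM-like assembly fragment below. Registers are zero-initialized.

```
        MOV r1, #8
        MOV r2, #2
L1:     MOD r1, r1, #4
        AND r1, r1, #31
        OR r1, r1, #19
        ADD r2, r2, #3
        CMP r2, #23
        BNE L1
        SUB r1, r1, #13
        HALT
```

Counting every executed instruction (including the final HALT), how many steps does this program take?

46

MOV r1, #8 → r1=8
MOV r2, #2 → r2=2
MOD r1, r1, #4 → r1=8%4=0
AND r1, r1, #31 → r1=0&31=0
OR r1, r1, #19 → r1=0|19=19
ADD r2, r2, #3 → r2=2+3=5
CMP r2, #23  (cmp 5,23)
BNE L1: taken
MOD r1, r1, #4 → r1=19%4=3
AND r1, r1, #31 → r1=3&31=3
OR r1, r1, #19 → r1=3|19=19
ADD r2, r2, #3 → r2=5+3=8
CMP r2, #23  (cmp 8,23)
BNE L1: taken
MOD r1, r1, #4 → r1=19%4=3
AND r1, r1, #31 → r1=3&31=3
OR r1, r1, #19 → r1=3|19=19
ADD r2, r2, #3 → r2=8+3=11
CMP r2, #23  (cmp 11,23)
BNE L1: taken
MOD r1, r1, #4 → r1=19%4=3
AND r1, r1, #31 → r1=3&31=3
OR r1, r1, #19 → r1=3|19=19
ADD r2, r2, #3 → r2=11+3=14
CMP r2, #23  (cmp 14,23)
BNE L1: taken
MOD r1, r1, #4 → r1=19%4=3
AND r1, r1, #31 → r1=3&31=3
OR r1, r1, #19 → r1=3|19=19
ADD r2, r2, #3 → r2=14+3=17
CMP r2, #23  (cmp 17,23)
BNE L1: taken
MOD r1, r1, #4 → r1=19%4=3
AND r1, r1, #31 → r1=3&31=3
OR r1, r1, #19 → r1=3|19=19
ADD r2, r2, #3 → r2=17+3=20
CMP r2, #23  (cmp 20,23)
BNE L1: taken
MOD r1, r1, #4 → r1=19%4=3
AND r1, r1, #31 → r1=3&31=3
OR r1, r1, #19 → r1=3|19=19
ADD r2, r2, #3 → r2=20+3=23
CMP r2, #23  (cmp 23,23)
BNE L1: not taken
SUB r1, r1, #13 → r1=19-13=6
halt.
Total executed instructions: 46.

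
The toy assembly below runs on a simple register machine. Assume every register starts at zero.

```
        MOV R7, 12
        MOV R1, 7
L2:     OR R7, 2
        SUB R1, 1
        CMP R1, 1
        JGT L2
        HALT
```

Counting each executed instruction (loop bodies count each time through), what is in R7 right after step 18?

14

MOV R7, 12 → R7=12
MOV R1, 7 → R1=7
OR R7, 2 → R7=12|2=14
SUB R1, 1 → R1=7-1=6
CMP R1, 1  (cmp 6,1)
JGT L2: taken
OR R7, 2 → R7=14|2=14
SUB R1, 1 → R1=6-1=5
CMP R1, 1  (cmp 5,1)
JGT L2: taken
OR R7, 2 → R7=14|2=14
SUB R1, 1 → R1=5-1=4
CMP R1, 1  (cmp 4,1)
JGT L2: taken
OR R7, 2 → R7=14|2=14
SUB R1, 1 → R1=4-1=3
CMP R1, 1  (cmp 3,1)
JGT L2: taken
After step 18: R7 = 14.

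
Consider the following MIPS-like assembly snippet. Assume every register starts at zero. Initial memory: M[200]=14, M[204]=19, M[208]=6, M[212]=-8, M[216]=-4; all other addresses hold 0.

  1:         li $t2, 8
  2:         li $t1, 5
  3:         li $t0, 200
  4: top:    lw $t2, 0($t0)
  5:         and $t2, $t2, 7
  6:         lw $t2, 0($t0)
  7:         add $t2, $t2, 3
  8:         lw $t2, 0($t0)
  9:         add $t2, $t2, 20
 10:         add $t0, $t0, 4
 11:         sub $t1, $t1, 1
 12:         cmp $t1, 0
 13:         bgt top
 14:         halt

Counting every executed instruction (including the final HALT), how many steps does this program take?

$t2=8
$t1=5
$t0=200
$t2=M[200]=14
$t2=14&7=6
$t2=M[200]=14
$t2=14+3=17
$t2=M[200]=14
$t2=14+20=34
$t0=200+4=204
$t1=5-1=4
cmp $t1, 0  (cmp 4,0)
bgt top: taken
$t2=M[204]=19
$t2=19&7=3
$t2=M[204]=19
$t2=19+3=22
$t2=M[204]=19
$t2=19+20=39
$t0=204+4=208
$t1=4-1=3
cmp $t1, 0  (cmp 3,0)
bgt top: taken
$t2=M[208]=6
$t2=6&7=6
$t2=M[208]=6
$t2=6+3=9
$t2=M[208]=6
$t2=6+20=26
$t0=208+4=212
$t1=3-1=2
cmp $t1, 0  (cmp 2,0)
bgt top: taken
$t2=M[212]=-8
$t2=(-8)&7=0
$t2=M[212]=-8
$t2=(-8)+3=-5
$t2=M[212]=-8
$t2=(-8)+20=12
$t0=212+4=216
$t1=2-1=1
cmp $t1, 0  (cmp 1,0)
bgt top: taken
$t2=M[216]=-4
$t2=(-4)&7=4
$t2=M[216]=-4
$t2=(-4)+3=-1
$t2=M[216]=-4
$t2=(-4)+20=16
$t0=216+4=220
$t1=1-1=0
cmp $t1, 0  (cmp 0,0)
bgt top: not taken
halt.
Total executed instructions: 54.

54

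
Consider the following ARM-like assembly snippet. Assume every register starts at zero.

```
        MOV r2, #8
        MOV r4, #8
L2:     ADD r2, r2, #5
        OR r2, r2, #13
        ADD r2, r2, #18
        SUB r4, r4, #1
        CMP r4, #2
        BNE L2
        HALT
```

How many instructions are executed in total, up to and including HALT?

MOV r2, #8 → r2=8
MOV r4, #8 → r4=8
ADD r2, r2, #5 → r2=8+5=13
OR r2, r2, #13 → r2=13|13=13
ADD r2, r2, #18 → r2=13+18=31
SUB r4, r4, #1 → r4=8-1=7
CMP r4, #2  (cmp 7,2)
BNE L2: taken
ADD r2, r2, #5 → r2=31+5=36
OR r2, r2, #13 → r2=36|13=45
ADD r2, r2, #18 → r2=45+18=63
SUB r4, r4, #1 → r4=7-1=6
CMP r4, #2  (cmp 6,2)
BNE L2: taken
ADD r2, r2, #5 → r2=63+5=68
OR r2, r2, #13 → r2=68|13=77
ADD r2, r2, #18 → r2=77+18=95
SUB r4, r4, #1 → r4=6-1=5
CMP r4, #2  (cmp 5,2)
BNE L2: taken
ADD r2, r2, #5 → r2=95+5=100
OR r2, r2, #13 → r2=100|13=109
ADD r2, r2, #18 → r2=109+18=127
SUB r4, r4, #1 → r4=5-1=4
CMP r4, #2  (cmp 4,2)
BNE L2: taken
ADD r2, r2, #5 → r2=127+5=132
OR r2, r2, #13 → r2=132|13=141
ADD r2, r2, #18 → r2=141+18=159
SUB r4, r4, #1 → r4=4-1=3
CMP r4, #2  (cmp 3,2)
BNE L2: taken
ADD r2, r2, #5 → r2=159+5=164
OR r2, r2, #13 → r2=164|13=173
ADD r2, r2, #18 → r2=173+18=191
SUB r4, r4, #1 → r4=3-1=2
CMP r4, #2  (cmp 2,2)
BNE L2: not taken
halt.
Total executed instructions: 39.

39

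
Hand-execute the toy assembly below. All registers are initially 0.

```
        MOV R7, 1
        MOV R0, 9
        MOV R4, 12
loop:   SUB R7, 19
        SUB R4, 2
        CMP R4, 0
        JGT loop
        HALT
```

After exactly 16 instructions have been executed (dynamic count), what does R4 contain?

6

R7=1
R0=9
R4=12
R7=1-19=-18
R4=12-2=10
CMP R4, 0  (cmp 10,0)
JGT loop: taken
R7=(-18)-19=-37
R4=10-2=8
CMP R4, 0  (cmp 8,0)
JGT loop: taken
R7=(-37)-19=-56
R4=8-2=6
CMP R4, 0  (cmp 6,0)
JGT loop: taken
R7=(-56)-19=-75
After step 16: R4 = 6.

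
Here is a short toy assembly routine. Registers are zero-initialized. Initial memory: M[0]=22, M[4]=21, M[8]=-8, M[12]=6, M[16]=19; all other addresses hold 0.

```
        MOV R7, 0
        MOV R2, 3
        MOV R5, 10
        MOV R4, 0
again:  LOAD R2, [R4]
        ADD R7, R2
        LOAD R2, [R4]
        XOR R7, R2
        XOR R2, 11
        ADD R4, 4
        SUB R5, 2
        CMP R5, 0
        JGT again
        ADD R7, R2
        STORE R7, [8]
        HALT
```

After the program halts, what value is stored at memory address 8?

MOV R7, 0 → R7=0
MOV R2, 3 → R2=3
MOV R5, 10 → R5=10
MOV R4, 0 → R4=0
LOAD R2, [R4] → R2=M[0]=22
ADD R7, R2 → R7=0+22=22
LOAD R2, [R4] → R2=M[0]=22
XOR R7, R2 → R7=22^22=0
XOR R2, 11 → R2=22^11=29
ADD R4, 4 → R4=0+4=4
SUB R5, 2 → R5=10-2=8
CMP R5, 0  (cmp 8,0)
JGT again: taken
LOAD R2, [R4] → R2=M[4]=21
ADD R7, R2 → R7=0+21=21
LOAD R2, [R4] → R2=M[4]=21
XOR R7, R2 → R7=21^21=0
XOR R2, 11 → R2=21^11=30
ADD R4, 4 → R4=4+4=8
SUB R5, 2 → R5=8-2=6
CMP R5, 0  (cmp 6,0)
JGT again: taken
LOAD R2, [R4] → R2=M[8]=-8
ADD R7, R2 → R7=0+(-8)=-8
LOAD R2, [R4] → R2=M[8]=-8
XOR R7, R2 → R7=(-8)^(-8)=0
XOR R2, 11 → R2=(-8)^11=-13
ADD R4, 4 → R4=8+4=12
SUB R5, 2 → R5=6-2=4
CMP R5, 0  (cmp 4,0)
JGT again: taken
LOAD R2, [R4] → R2=M[12]=6
ADD R7, R2 → R7=0+6=6
LOAD R2, [R4] → R2=M[12]=6
XOR R7, R2 → R7=6^6=0
XOR R2, 11 → R2=6^11=13
ADD R4, 4 → R4=12+4=16
SUB R5, 2 → R5=4-2=2
CMP R5, 0  (cmp 2,0)
JGT again: taken
LOAD R2, [R4] → R2=M[16]=19
ADD R7, R2 → R7=0+19=19
LOAD R2, [R4] → R2=M[16]=19
XOR R7, R2 → R7=19^19=0
XOR R2, 11 → R2=19^11=24
ADD R4, 4 → R4=16+4=20
SUB R5, 2 → R5=2-2=0
CMP R5, 0  (cmp 0,0)
JGT again: not taken
ADD R7, R2 → R7=0+24=24
STORE R7, [8] → M[8]=24
halt.

24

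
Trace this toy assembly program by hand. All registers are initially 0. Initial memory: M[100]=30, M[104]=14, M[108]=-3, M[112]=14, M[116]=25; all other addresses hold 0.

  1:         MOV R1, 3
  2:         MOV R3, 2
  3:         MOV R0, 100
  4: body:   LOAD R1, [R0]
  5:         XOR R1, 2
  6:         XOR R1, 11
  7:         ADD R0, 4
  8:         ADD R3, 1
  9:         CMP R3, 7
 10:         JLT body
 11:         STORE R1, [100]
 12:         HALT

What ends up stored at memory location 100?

after MOV R1, 3: R1=3
after MOV R3, 2: R3=2
after MOV R0, 100: R0=100
after LOAD R1, [R0]: R1=M[100]=30
after XOR R1, 2: R1=30^2=28
after XOR R1, 11: R1=28^11=23
after ADD R0, 4: R0=100+4=104
after ADD R3, 1: R3=2+1=3
CMP R3, 7  (cmp 3,7)
JLT body: taken
after LOAD R1, [R0]: R1=M[104]=14
after XOR R1, 2: R1=14^2=12
after XOR R1, 11: R1=12^11=7
after ADD R0, 4: R0=104+4=108
after ADD R3, 1: R3=3+1=4
CMP R3, 7  (cmp 4,7)
JLT body: taken
after LOAD R1, [R0]: R1=M[108]=-3
after XOR R1, 2: R1=(-3)^2=-1
after XOR R1, 11: R1=(-1)^11=-12
after ADD R0, 4: R0=108+4=112
after ADD R3, 1: R3=4+1=5
CMP R3, 7  (cmp 5,7)
JLT body: taken
after LOAD R1, [R0]: R1=M[112]=14
after XOR R1, 2: R1=14^2=12
after XOR R1, 11: R1=12^11=7
after ADD R0, 4: R0=112+4=116
after ADD R3, 1: R3=5+1=6
CMP R3, 7  (cmp 6,7)
JLT body: taken
after LOAD R1, [R0]: R1=M[116]=25
after XOR R1, 2: R1=25^2=27
after XOR R1, 11: R1=27^11=16
after ADD R0, 4: R0=116+4=120
after ADD R3, 1: R3=6+1=7
CMP R3, 7  (cmp 7,7)
JLT body: not taken
STORE R1, [100] → M[100]=16
halt.

16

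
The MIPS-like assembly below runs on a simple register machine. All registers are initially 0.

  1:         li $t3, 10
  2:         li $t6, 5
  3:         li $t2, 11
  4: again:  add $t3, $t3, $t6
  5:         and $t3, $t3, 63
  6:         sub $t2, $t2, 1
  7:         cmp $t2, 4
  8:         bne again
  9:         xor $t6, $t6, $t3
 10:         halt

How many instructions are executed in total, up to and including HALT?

$t3=10
$t6=5
$t2=11
$t3=10+5=15
$t3=15&63=15
$t2=11-1=10
cmp $t2, 4  (cmp 10,4)
bne again: taken
$t3=15+5=20
$t3=20&63=20
$t2=10-1=9
cmp $t2, 4  (cmp 9,4)
bne again: taken
$t3=20+5=25
$t3=25&63=25
$t2=9-1=8
cmp $t2, 4  (cmp 8,4)
bne again: taken
$t3=25+5=30
$t3=30&63=30
$t2=8-1=7
cmp $t2, 4  (cmp 7,4)
bne again: taken
$t3=30+5=35
$t3=35&63=35
$t2=7-1=6
cmp $t2, 4  (cmp 6,4)
bne again: taken
$t3=35+5=40
$t3=40&63=40
$t2=6-1=5
cmp $t2, 4  (cmp 5,4)
bne again: taken
$t3=40+5=45
$t3=45&63=45
$t2=5-1=4
cmp $t2, 4  (cmp 4,4)
bne again: not taken
$t6=5^45=40
halt.
Total executed instructions: 40.

40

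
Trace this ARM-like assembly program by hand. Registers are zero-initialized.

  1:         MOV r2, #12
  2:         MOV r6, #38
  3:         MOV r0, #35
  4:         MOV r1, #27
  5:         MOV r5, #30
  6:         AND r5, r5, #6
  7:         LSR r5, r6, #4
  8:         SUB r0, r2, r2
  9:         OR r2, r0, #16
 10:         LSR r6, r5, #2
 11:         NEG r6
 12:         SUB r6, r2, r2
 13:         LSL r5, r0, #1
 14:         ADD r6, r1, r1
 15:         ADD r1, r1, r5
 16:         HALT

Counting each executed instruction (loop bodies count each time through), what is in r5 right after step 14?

MOV r2, #12 → r2=12
MOV r6, #38 → r6=38
MOV r0, #35 → r0=35
MOV r1, #27 → r1=27
MOV r5, #30 → r5=30
AND r5, r5, #6 → r5=30&6=6
LSR r5, r6, #4 → r5=38>>4=2
SUB r0, r2, r2 → r0=12-12=0
OR r2, r0, #16 → r2=0|16=16
LSR r6, r5, #2 → r6=2>>2=0
NEG r6 → r6=-(0)=0
SUB r6, r2, r2 → r6=16-16=0
LSL r5, r0, #1 → r5=0<<1=0
ADD r6, r1, r1 → r6=27+27=54
After step 14: r5 = 0.

0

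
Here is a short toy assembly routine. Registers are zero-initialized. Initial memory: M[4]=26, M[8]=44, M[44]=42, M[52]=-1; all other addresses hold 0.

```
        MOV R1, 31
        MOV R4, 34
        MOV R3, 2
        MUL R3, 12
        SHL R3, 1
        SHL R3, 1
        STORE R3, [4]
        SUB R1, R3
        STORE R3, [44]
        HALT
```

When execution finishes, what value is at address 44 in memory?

96

MOV R1, 31 → R1=31
MOV R4, 34 → R4=34
MOV R3, 2 → R3=2
MUL R3, 12 → R3=2*12=24
SHL R3, 1 → R3=24<<1=48
SHL R3, 1 → R3=48<<1=96
STORE R3, [4] → M[4]=96
SUB R1, R3 → R1=31-96=-65
STORE R3, [44] → M[44]=96
halt.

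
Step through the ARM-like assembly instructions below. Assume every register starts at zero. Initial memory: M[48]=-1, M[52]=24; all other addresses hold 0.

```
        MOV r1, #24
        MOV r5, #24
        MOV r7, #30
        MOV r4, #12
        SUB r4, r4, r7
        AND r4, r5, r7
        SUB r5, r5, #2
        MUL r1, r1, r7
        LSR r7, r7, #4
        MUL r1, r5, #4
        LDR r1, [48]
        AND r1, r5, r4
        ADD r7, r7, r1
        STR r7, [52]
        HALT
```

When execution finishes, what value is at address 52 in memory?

MOV r1, #24 → r1=24
MOV r5, #24 → r5=24
MOV r7, #30 → r7=30
MOV r4, #12 → r4=12
SUB r4, r4, r7 → r4=12-30=-18
AND r4, r5, r7 → r4=24&30=24
SUB r5, r5, #2 → r5=24-2=22
MUL r1, r1, r7 → r1=24*30=720
LSR r7, r7, #4 → r7=30>>4=1
MUL r1, r5, #4 → r1=22*4=88
LDR r1, [48] → r1=M[48]=-1
AND r1, r5, r4 → r1=22&24=16
ADD r7, r7, r1 → r7=1+16=17
STR r7, [52] → M[52]=17
halt.

17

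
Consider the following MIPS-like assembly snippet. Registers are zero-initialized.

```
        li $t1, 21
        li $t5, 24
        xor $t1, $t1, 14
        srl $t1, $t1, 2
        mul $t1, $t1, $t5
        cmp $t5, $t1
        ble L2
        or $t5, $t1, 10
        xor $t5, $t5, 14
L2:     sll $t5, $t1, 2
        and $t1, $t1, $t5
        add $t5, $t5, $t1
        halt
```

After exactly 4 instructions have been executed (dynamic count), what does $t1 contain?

$t1=21
$t5=24
$t1=21^14=27
$t1=27>>2=6
After step 4: $t1 = 6.

6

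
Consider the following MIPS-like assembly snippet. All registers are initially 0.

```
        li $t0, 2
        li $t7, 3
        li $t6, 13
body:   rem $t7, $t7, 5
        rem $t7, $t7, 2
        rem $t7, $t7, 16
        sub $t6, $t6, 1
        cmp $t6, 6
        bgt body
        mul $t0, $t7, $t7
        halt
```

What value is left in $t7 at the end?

li $t0, 2 → $t0=2
li $t7, 3 → $t7=3
li $t6, 13 → $t6=13
rem $t7, $t7, 5 → $t7=3%5=3
rem $t7, $t7, 2 → $t7=3%2=1
rem $t7, $t7, 16 → $t7=1%16=1
sub $t6, $t6, 1 → $t6=13-1=12
cmp $t6, 6  (cmp 12,6)
bgt body: taken
rem $t7, $t7, 5 → $t7=1%5=1
rem $t7, $t7, 2 → $t7=1%2=1
rem $t7, $t7, 16 → $t7=1%16=1
sub $t6, $t6, 1 → $t6=12-1=11
cmp $t6, 6  (cmp 11,6)
bgt body: taken
rem $t7, $t7, 5 → $t7=1%5=1
rem $t7, $t7, 2 → $t7=1%2=1
rem $t7, $t7, 16 → $t7=1%16=1
sub $t6, $t6, 1 → $t6=11-1=10
cmp $t6, 6  (cmp 10,6)
bgt body: taken
rem $t7, $t7, 5 → $t7=1%5=1
rem $t7, $t7, 2 → $t7=1%2=1
rem $t7, $t7, 16 → $t7=1%16=1
sub $t6, $t6, 1 → $t6=10-1=9
cmp $t6, 6  (cmp 9,6)
bgt body: taken
rem $t7, $t7, 5 → $t7=1%5=1
rem $t7, $t7, 2 → $t7=1%2=1
rem $t7, $t7, 16 → $t7=1%16=1
sub $t6, $t6, 1 → $t6=9-1=8
cmp $t6, 6  (cmp 8,6)
bgt body: taken
rem $t7, $t7, 5 → $t7=1%5=1
rem $t7, $t7, 2 → $t7=1%2=1
rem $t7, $t7, 16 → $t7=1%16=1
sub $t6, $t6, 1 → $t6=8-1=7
cmp $t6, 6  (cmp 7,6)
bgt body: taken
rem $t7, $t7, 5 → $t7=1%5=1
rem $t7, $t7, 2 → $t7=1%2=1
rem $t7, $t7, 16 → $t7=1%16=1
sub $t6, $t6, 1 → $t6=7-1=6
cmp $t6, 6  (cmp 6,6)
bgt body: not taken
mul $t0, $t7, $t7 → $t0=1*1=1
halt.

1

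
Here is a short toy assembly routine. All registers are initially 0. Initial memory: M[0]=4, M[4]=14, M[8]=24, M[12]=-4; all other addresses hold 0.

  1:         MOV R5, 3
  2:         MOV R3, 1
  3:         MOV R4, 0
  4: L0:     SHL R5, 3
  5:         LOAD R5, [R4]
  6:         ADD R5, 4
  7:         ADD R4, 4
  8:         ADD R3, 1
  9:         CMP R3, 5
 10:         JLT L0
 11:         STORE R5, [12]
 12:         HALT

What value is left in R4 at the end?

MOV R5, 3 → R5=3
MOV R3, 1 → R3=1
MOV R4, 0 → R4=0
SHL R5, 3 → R5=3<<3=24
LOAD R5, [R4] → R5=M[0]=4
ADD R5, 4 → R5=4+4=8
ADD R4, 4 → R4=0+4=4
ADD R3, 1 → R3=1+1=2
CMP R3, 5  (cmp 2,5)
JLT L0: taken
SHL R5, 3 → R5=8<<3=64
LOAD R5, [R4] → R5=M[4]=14
ADD R5, 4 → R5=14+4=18
ADD R4, 4 → R4=4+4=8
ADD R3, 1 → R3=2+1=3
CMP R3, 5  (cmp 3,5)
JLT L0: taken
SHL R5, 3 → R5=18<<3=144
LOAD R5, [R4] → R5=M[8]=24
ADD R5, 4 → R5=24+4=28
ADD R4, 4 → R4=8+4=12
ADD R3, 1 → R3=3+1=4
CMP R3, 5  (cmp 4,5)
JLT L0: taken
SHL R5, 3 → R5=28<<3=224
LOAD R5, [R4] → R5=M[12]=-4
ADD R5, 4 → R5=(-4)+4=0
ADD R4, 4 → R4=12+4=16
ADD R3, 1 → R3=4+1=5
CMP R3, 5  (cmp 5,5)
JLT L0: not taken
STORE R5, [12] → M[12]=0
halt.

16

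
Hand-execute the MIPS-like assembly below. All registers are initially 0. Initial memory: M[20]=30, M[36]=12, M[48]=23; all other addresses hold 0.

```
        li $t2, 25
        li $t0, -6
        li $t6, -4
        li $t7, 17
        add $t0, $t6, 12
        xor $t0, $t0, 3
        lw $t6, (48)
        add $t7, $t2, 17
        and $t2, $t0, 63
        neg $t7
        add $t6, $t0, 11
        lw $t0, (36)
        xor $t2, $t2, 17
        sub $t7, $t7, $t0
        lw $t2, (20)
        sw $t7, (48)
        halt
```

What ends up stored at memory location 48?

-54

$t2=25
$t0=-6
$t6=-4
$t7=17
$t0=(-4)+12=8
$t0=8^3=11
$t6=M[48]=23
$t7=25+17=42
$t2=11&63=11
$t7=-(42)=-42
$t6=11+11=22
$t0=M[36]=12
$t2=11^17=26
$t7=(-42)-12=-54
$t2=M[20]=30
sw $t7, (48) → M[48]=-54
halt.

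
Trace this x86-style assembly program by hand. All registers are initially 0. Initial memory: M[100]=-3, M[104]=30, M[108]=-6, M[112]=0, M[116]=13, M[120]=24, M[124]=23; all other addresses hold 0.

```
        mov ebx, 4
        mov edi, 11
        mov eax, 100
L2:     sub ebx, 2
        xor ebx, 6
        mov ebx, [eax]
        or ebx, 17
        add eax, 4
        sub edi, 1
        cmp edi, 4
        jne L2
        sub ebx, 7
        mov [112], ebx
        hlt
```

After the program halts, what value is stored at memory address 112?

mov ebx, 4 → ebx=4
mov edi, 11 → edi=11
mov eax, 100 → eax=100
sub ebx, 2 → ebx=4-2=2
xor ebx, 6 → ebx=2^6=4
mov ebx, [eax] → ebx=M[100]=-3
or ebx, 17 → ebx=(-3)|17=-3
add eax, 4 → eax=100+4=104
sub edi, 1 → edi=11-1=10
cmp edi, 4  (cmp 10,4)
jne L2: taken
sub ebx, 2 → ebx=(-3)-2=-5
xor ebx, 6 → ebx=(-5)^6=-3
mov ebx, [eax] → ebx=M[104]=30
or ebx, 17 → ebx=30|17=31
add eax, 4 → eax=104+4=108
sub edi, 1 → edi=10-1=9
cmp edi, 4  (cmp 9,4)
jne L2: taken
sub ebx, 2 → ebx=31-2=29
xor ebx, 6 → ebx=29^6=27
mov ebx, [eax] → ebx=M[108]=-6
or ebx, 17 → ebx=(-6)|17=-5
add eax, 4 → eax=108+4=112
sub edi, 1 → edi=9-1=8
cmp edi, 4  (cmp 8,4)
jne L2: taken
sub ebx, 2 → ebx=(-5)-2=-7
xor ebx, 6 → ebx=(-7)^6=-1
mov ebx, [eax] → ebx=M[112]=0
or ebx, 17 → ebx=0|17=17
add eax, 4 → eax=112+4=116
sub edi, 1 → edi=8-1=7
cmp edi, 4  (cmp 7,4)
jne L2: taken
sub ebx, 2 → ebx=17-2=15
xor ebx, 6 → ebx=15^6=9
mov ebx, [eax] → ebx=M[116]=13
or ebx, 17 → ebx=13|17=29
add eax, 4 → eax=116+4=120
sub edi, 1 → edi=7-1=6
cmp edi, 4  (cmp 6,4)
jne L2: taken
sub ebx, 2 → ebx=29-2=27
xor ebx, 6 → ebx=27^6=29
mov ebx, [eax] → ebx=M[120]=24
or ebx, 17 → ebx=24|17=25
add eax, 4 → eax=120+4=124
sub edi, 1 → edi=6-1=5
cmp edi, 4  (cmp 5,4)
jne L2: taken
sub ebx, 2 → ebx=25-2=23
xor ebx, 6 → ebx=23^6=17
mov ebx, [eax] → ebx=M[124]=23
or ebx, 17 → ebx=23|17=23
add eax, 4 → eax=124+4=128
sub edi, 1 → edi=5-1=4
cmp edi, 4  (cmp 4,4)
jne L2: not taken
sub ebx, 7 → ebx=23-7=16
mov [112], ebx → M[112]=16
halt.

16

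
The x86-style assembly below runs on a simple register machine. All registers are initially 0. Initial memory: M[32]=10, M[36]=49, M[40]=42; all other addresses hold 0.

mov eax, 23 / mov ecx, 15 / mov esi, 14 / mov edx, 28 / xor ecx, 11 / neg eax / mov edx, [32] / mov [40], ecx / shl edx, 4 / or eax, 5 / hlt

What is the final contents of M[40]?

4

mov eax, 23 → eax=23
mov ecx, 15 → ecx=15
mov esi, 14 → esi=14
mov edx, 28 → edx=28
xor ecx, 11 → ecx=15^11=4
neg eax → eax=-(23)=-23
mov edx, [32] → edx=M[32]=10
mov [40], ecx → M[40]=4
shl edx, 4 → edx=10<<4=160
or eax, 5 → eax=(-23)|5=-19
halt.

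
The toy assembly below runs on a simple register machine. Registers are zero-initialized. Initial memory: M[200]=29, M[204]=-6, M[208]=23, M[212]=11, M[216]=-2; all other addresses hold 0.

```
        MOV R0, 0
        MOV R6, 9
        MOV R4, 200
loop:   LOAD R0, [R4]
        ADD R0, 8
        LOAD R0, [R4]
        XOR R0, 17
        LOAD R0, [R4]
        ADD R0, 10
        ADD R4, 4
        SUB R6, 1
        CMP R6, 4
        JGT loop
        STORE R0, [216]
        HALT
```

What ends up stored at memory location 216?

after MOV R0, 0: R0=0
after MOV R6, 9: R6=9
after MOV R4, 200: R4=200
after LOAD R0, [R4]: R0=M[200]=29
after ADD R0, 8: R0=29+8=37
after LOAD R0, [R4]: R0=M[200]=29
after XOR R0, 17: R0=29^17=12
after LOAD R0, [R4]: R0=M[200]=29
after ADD R0, 10: R0=29+10=39
after ADD R4, 4: R4=200+4=204
after SUB R6, 1: R6=9-1=8
CMP R6, 4  (cmp 8,4)
JGT loop: taken
after LOAD R0, [R4]: R0=M[204]=-6
after ADD R0, 8: R0=(-6)+8=2
after LOAD R0, [R4]: R0=M[204]=-6
after XOR R0, 17: R0=(-6)^17=-21
after LOAD R0, [R4]: R0=M[204]=-6
after ADD R0, 10: R0=(-6)+10=4
after ADD R4, 4: R4=204+4=208
after SUB R6, 1: R6=8-1=7
CMP R6, 4  (cmp 7,4)
JGT loop: taken
after LOAD R0, [R4]: R0=M[208]=23
after ADD R0, 8: R0=23+8=31
after LOAD R0, [R4]: R0=M[208]=23
after XOR R0, 17: R0=23^17=6
after LOAD R0, [R4]: R0=M[208]=23
after ADD R0, 10: R0=23+10=33
after ADD R4, 4: R4=208+4=212
after SUB R6, 1: R6=7-1=6
CMP R6, 4  (cmp 6,4)
JGT loop: taken
after LOAD R0, [R4]: R0=M[212]=11
after ADD R0, 8: R0=11+8=19
after LOAD R0, [R4]: R0=M[212]=11
after XOR R0, 17: R0=11^17=26
after LOAD R0, [R4]: R0=M[212]=11
after ADD R0, 10: R0=11+10=21
after ADD R4, 4: R4=212+4=216
after SUB R6, 1: R6=6-1=5
CMP R6, 4  (cmp 5,4)
JGT loop: taken
after LOAD R0, [R4]: R0=M[216]=-2
after ADD R0, 8: R0=(-2)+8=6
after LOAD R0, [R4]: R0=M[216]=-2
after XOR R0, 17: R0=(-2)^17=-17
after LOAD R0, [R4]: R0=M[216]=-2
after ADD R0, 10: R0=(-2)+10=8
after ADD R4, 4: R4=216+4=220
after SUB R6, 1: R6=5-1=4
CMP R6, 4  (cmp 4,4)
JGT loop: not taken
STORE R0, [216] → M[216]=8
halt.

8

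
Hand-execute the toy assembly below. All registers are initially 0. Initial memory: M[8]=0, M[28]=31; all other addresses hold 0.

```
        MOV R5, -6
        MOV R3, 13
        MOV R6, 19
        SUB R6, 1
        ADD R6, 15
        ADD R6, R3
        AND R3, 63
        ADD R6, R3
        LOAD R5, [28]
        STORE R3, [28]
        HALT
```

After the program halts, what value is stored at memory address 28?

after MOV R5, -6: R5=-6
after MOV R3, 13: R3=13
after MOV R6, 19: R6=19
after SUB R6, 1: R6=19-1=18
after ADD R6, 15: R6=18+15=33
after ADD R6, R3: R6=33+13=46
after AND R3, 63: R3=13&63=13
after ADD R6, R3: R6=46+13=59
after LOAD R5, [28]: R5=M[28]=31
STORE R3, [28] → M[28]=13
halt.

13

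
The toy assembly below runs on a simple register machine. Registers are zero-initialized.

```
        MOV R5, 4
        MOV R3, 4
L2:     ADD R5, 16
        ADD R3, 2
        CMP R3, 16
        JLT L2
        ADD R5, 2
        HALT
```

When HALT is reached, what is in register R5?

102

after MOV R5, 4: R5=4
after MOV R3, 4: R3=4
after ADD R5, 16: R5=4+16=20
after ADD R3, 2: R3=4+2=6
CMP R3, 16  (cmp 6,16)
JLT L2: taken
after ADD R5, 16: R5=20+16=36
after ADD R3, 2: R3=6+2=8
CMP R3, 16  (cmp 8,16)
JLT L2: taken
after ADD R5, 16: R5=36+16=52
after ADD R3, 2: R3=8+2=10
CMP R3, 16  (cmp 10,16)
JLT L2: taken
after ADD R5, 16: R5=52+16=68
after ADD R3, 2: R3=10+2=12
CMP R3, 16  (cmp 12,16)
JLT L2: taken
after ADD R5, 16: R5=68+16=84
after ADD R3, 2: R3=12+2=14
CMP R3, 16  (cmp 14,16)
JLT L2: taken
after ADD R5, 16: R5=84+16=100
after ADD R3, 2: R3=14+2=16
CMP R3, 16  (cmp 16,16)
JLT L2: not taken
after ADD R5, 2: R5=100+2=102
halt.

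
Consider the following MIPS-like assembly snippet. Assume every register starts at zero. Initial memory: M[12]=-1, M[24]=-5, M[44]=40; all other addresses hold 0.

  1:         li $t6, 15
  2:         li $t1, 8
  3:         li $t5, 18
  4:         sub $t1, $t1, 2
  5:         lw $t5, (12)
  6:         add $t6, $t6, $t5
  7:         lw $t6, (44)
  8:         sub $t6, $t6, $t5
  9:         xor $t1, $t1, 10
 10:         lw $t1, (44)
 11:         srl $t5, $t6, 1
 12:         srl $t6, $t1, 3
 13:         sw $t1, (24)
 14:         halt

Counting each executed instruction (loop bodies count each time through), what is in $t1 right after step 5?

li $t6, 15 → $t6=15
li $t1, 8 → $t1=8
li $t5, 18 → $t5=18
sub $t1, $t1, 2 → $t1=8-2=6
lw $t5, (12) → $t5=M[12]=-1
After step 5: $t1 = 6.

6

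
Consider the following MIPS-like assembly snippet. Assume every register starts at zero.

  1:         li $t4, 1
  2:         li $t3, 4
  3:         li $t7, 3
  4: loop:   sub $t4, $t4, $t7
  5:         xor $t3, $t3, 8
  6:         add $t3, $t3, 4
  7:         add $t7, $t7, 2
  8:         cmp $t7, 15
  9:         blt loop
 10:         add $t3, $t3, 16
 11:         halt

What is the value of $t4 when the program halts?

after li $t4, 1: $t4=1
after li $t3, 4: $t3=4
after li $t7, 3: $t7=3
after sub $t4, $t4, $t7: $t4=1-3=-2
after xor $t3, $t3, 8: $t3=4^8=12
after add $t3, $t3, 4: $t3=12+4=16
after add $t7, $t7, 2: $t7=3+2=5
cmp $t7, 15  (cmp 5,15)
blt loop: taken
after sub $t4, $t4, $t7: $t4=(-2)-5=-7
after xor $t3, $t3, 8: $t3=16^8=24
after add $t3, $t3, 4: $t3=24+4=28
after add $t7, $t7, 2: $t7=5+2=7
cmp $t7, 15  (cmp 7,15)
blt loop: taken
after sub $t4, $t4, $t7: $t4=(-7)-7=-14
after xor $t3, $t3, 8: $t3=28^8=20
after add $t3, $t3, 4: $t3=20+4=24
after add $t7, $t7, 2: $t7=7+2=9
cmp $t7, 15  (cmp 9,15)
blt loop: taken
after sub $t4, $t4, $t7: $t4=(-14)-9=-23
after xor $t3, $t3, 8: $t3=24^8=16
after add $t3, $t3, 4: $t3=16+4=20
after add $t7, $t7, 2: $t7=9+2=11
cmp $t7, 15  (cmp 11,15)
blt loop: taken
after sub $t4, $t4, $t7: $t4=(-23)-11=-34
after xor $t3, $t3, 8: $t3=20^8=28
after add $t3, $t3, 4: $t3=28+4=32
after add $t7, $t7, 2: $t7=11+2=13
cmp $t7, 15  (cmp 13,15)
blt loop: taken
after sub $t4, $t4, $t7: $t4=(-34)-13=-47
after xor $t3, $t3, 8: $t3=32^8=40
after add $t3, $t3, 4: $t3=40+4=44
after add $t7, $t7, 2: $t7=13+2=15
cmp $t7, 15  (cmp 15,15)
blt loop: not taken
after add $t3, $t3, 16: $t3=44+16=60
halt.

-47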